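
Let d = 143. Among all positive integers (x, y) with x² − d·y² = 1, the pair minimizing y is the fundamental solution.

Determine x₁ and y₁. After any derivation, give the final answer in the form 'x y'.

√143 = [11; 1,22, …], period ℓ=2 (even) → k=1
k=0  a_k=11  p_k/q_k = 11/1
k=1  a_k=1  p_k/q_k = 12/1
fundamental: x₁=12, y₁=1  (since 144 − 143·1 = 1)

12 1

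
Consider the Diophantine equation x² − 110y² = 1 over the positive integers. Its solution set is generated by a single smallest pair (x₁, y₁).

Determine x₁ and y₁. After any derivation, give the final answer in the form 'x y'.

[10; 2,20] for √110; ℓ=2 ⇒ convergent index 1
i=0: a=10 ⇒ p=10, q=1
i=1: a=2 ⇒ p=21, q=2
→ (21, 2).  Check: 21²=441, 110·2²=440, difference 1.

21 2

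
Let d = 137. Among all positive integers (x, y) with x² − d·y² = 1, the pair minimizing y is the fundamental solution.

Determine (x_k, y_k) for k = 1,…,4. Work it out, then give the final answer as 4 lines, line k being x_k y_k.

6083073 519712
74007554246657 6322892069952
900386710067742990849 76925228065277725280
10954236171143757109591351297 935883555725460013412300928

[11; 1,2,2,1,1,2,2,1,22] for √137; ℓ=9 ⇒ convergent index 17
k=0  a_k=11  p_k/q_k = 11/1
…
k=3  a_k=2  p_k/q_k = 82/7
…
k=6  a_k=2  p_k/q_k = 515/44
k=7  a_k=2  p_k/q_k = 1229/105
k=8  a_k=1  p_k/q_k = 1744/149
…
k=11  a_k=2  p_k/q_k = 122279/10447
…
k=14  a_k=1  p_k/q_k = 694077/59299
k=15  a_k=2  p_k/q_k = 1796332/153471
k=16  a_k=2  p_k/q_k = 4286741/366241
k=17  a_k=1  p_k/q_k = 6083073/519712
fundamental: x₁=6083073, y₁=519712  (since 37003777123329 − 137·270100562944 = 1)
n=2: (6083073,519712)∘(6083073,519712) = (6083073·6083073+137·519712·519712, 6083073·519712+519712·6083073) = (74007554246657,6322892069952)
n=3: (74007554246657,6322892069952)∘(6083073,519712) = (6083073·74007554246657+137·519712·6322892069952, 6083073·6322892069952+519712·74007554246657) = (900386710067742990849,76925228065277725280)
n=4: (900386710067742990849,76925228065277725280)∘(6083073,519712) = (6083073·900386710067742990849+137·519712·76925228065277725280, 6083073·76925228065277725280+519712·900386710067742990849) = (10954236171143757109591351297,935883555725460013412300928)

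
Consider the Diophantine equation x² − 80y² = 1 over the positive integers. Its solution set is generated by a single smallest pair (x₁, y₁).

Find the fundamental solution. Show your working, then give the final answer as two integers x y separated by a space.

9 1

d=80: √d = [8; 1,16] (ℓ=2, even), read p_1/q_1
step 0: (8, 1)  from 8·(1,0) + (0,1)
step 1: (9, 1)  from 1·(8,1) + (1,0)
fundamental: x₁=9, y₁=1  (since 81 − 80·1 = 1)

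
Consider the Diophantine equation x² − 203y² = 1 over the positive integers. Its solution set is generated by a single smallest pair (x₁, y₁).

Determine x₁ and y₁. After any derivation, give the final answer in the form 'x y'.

57 4

√203 → a₀=14, period (4,28); ℓ=2 even so k=1
step 0: (14, 1)  from 14·(1,0) + (0,1)
step 1: (57, 4)  from 4·(14,1) + (1,0)
fundamental: x₁=57, y₁=4  (since 3249 − 203·16 = 1)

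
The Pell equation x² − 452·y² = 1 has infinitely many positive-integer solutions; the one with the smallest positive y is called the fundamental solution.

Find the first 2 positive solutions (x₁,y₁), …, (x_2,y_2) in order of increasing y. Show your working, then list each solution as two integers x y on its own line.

d=452: √d = [21; 3,1,5,3,10,3,5,1,3,42] (ℓ=10, even), read p_9/q_9
i=0: a=21 ⇒ p=21, q=1
…
i=2: a=1 ⇒ p=85, q=4
i=3: a=5 ⇒ p=489, q=23
i=4: a=3 ⇒ p=1552, q=73
i=5: a=10 ⇒ p=16009, q=753
…
i=7: a=5 ⇒ p=263904, q=12413
i=8: a=1 ⇒ p=313483, q=14745
i=9: a=3 ⇒ p=1204353, q=56648
→ (1204353, 56648).  Check: 1204353²=1450466148609, 452·56648²=1450466148608, difference 1.
k=2:  x_2 = 1204353·1204353+452·56648·56648 = 2900932297217,  y_2 = 1204353·56648+56648·1204353 = 136448377488

1204353 56648
2900932297217 136448377488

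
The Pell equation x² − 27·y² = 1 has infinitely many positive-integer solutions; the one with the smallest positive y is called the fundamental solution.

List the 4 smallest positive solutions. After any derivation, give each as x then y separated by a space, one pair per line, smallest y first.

√27 = [5; 5,10, …], period ℓ=2 (even) → k=1
i=0: a=5 ⇒ p=5, q=1
i=1: a=5 ⇒ p=26, q=5
fundamental: x₁=26, y₁=5  (since 676 − 27·25 = 1)
(26+5√27)^2 = 1351 + 260√27
(26+5√27)^3 = 70226 + 13515√27
(26+5√27)^4 = 3650401 + 702520√27

26 5
1351 260
70226 13515
3650401 702520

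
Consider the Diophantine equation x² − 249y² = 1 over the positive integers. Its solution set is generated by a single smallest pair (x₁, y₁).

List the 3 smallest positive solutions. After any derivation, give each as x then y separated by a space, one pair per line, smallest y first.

√249 → a₀=15, period (1,3,1,1,5,…,3,1,30); ℓ=16 even so k=15
k=0  a_k=15  p_k/q_k = 15/1
…
k=3  a_k=1  p_k/q_k = 79/5
…
k=5  a_k=5  p_k/q_k = 789/50
…
k=7  a_k=3  p_k/q_k = 3582/227
k=8  a_k=10  p_k/q_k = 36751/2329
k=9  a_k=3  p_k/q_k = 113835/7214
…
k=11  a_k=5  p_k/q_k = 866765/54929
…
k=14  a_k=3  p_k/q_k = 6669699/422675
k=15  a_k=1  p_k/q_k = 8553815/542076
fundamental: x₁=8553815, y₁=542076  (since 73167751054225 − 249·293846389776 = 1)
n=2: (8553815,542076)∘(8553815,542076) = (8553815·8553815+249·542076·542076, 8553815·542076+542076·8553815) = (146335502108449,9273635639880)
n=3: (146335502108449,9273635639880)∘(8553815,542076) = (8553815·146335502108449+249·542076·9273635639880, 8553815·9273635639880+542076·146335502108449) = (2503453625935556812055,158649927281879742324)

8553815 542076
146335502108449 9273635639880
2503453625935556812055 158649927281879742324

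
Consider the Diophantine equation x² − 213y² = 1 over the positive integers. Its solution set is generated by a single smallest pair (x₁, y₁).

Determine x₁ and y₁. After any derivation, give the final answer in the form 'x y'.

√213 = [14; 1,1,2,6,1,8,1,6,2,1,1,28, …], period ℓ=12 (even) → k=11
i=0: a=14 ⇒ p=14, q=1
i=1: a=1 ⇒ p=15, q=1
i=2: a=1 ⇒ p=29, q=2
…
i=4: a=6 ⇒ p=467, q=32
i=5: a=1 ⇒ p=540, q=37
…
i=8: a=6 ⇒ p=36749, q=2518
i=9: a=2 ⇒ p=78825, q=5401
i=10: a=1 ⇒ p=115574, q=7919
i=11: a=1 ⇒ p=194399, q=13320
→ (194399, 13320).  Check: 194399²=37790971201, 213·13320²=37790971200, difference 1.

194399 13320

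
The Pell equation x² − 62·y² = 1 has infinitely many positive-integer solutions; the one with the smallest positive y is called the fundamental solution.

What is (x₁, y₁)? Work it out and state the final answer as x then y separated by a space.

d=62: √d = [7; 1,6,1,14] (ℓ=4, even), read p_3/q_3
a_0=7:  p_0=7·1+0=7,  q_0=7·0+1=1
…
a_2=6:  p_2=6·8+7=55,  q_2=6·1+1=7
a_3=1:  p_3=1·55+8=63,  q_3=1·7+1=8
(x₁, y₁) = (63, 8);  63² − 62·8² = 1 ✓

63 8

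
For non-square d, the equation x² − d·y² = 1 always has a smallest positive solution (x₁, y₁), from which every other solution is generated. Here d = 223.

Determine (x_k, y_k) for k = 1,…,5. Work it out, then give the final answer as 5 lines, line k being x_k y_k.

√223 = [14; 1,13,1,28, …], period ℓ=4 (even) → k=3
step 0: (14, 1)  from 14·(1,0) + (0,1)
step 1: (15, 1)  from 1·(14,1) + (1,0)
step 2: (209, 14)  from 13·(15,1) + (14,1)
step 3: (224, 15)  from 1·(209,14) + (15,1)
→ (224, 15).  Check: 224²=50176, 223·15²=50175, difference 1.
(x_2, y_2) = (224·224 + 223·15·15, 224·15 + 15·224) = (100351, 6720)
(x_3, y_3) = (224·100351 + 223·15·6720, 224·6720 + 15·100351) = (44957024, 3010545)
(x_4, y_4) = (224·44957024 + 223·15·3010545, 224·3010545 + 15·44957024) = (20140646401, 1348717440)
(x_5, y_5) = (224·20140646401 + 223·15·1348717440, 224·1348717440 + 15·20140646401) = (9022964630624, 604222402575)

224 15
100351 6720
44957024 3010545
20140646401 1348717440
9022964630624 604222402575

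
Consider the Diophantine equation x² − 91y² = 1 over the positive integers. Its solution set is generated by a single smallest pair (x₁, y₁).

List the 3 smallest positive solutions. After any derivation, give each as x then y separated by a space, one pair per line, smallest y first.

√91 = [9; 1,1,5,1,5,1,1,18, …], period ℓ=8 (even) → k=7
k=0  a_k=9  p_k/q_k = 9/1
k=1  a_k=1  p_k/q_k = 10/1
k=2  a_k=1  p_k/q_k = 19/2
…
k=4  a_k=1  p_k/q_k = 124/13
k=5  a_k=5  p_k/q_k = 725/76
k=6  a_k=1  p_k/q_k = 849/89
k=7  a_k=1  p_k/q_k = 1574/165
fundamental: x₁=1574, y₁=165  (since 2477476 − 91·27225 = 1)
n=2: (1574,165)∘(1574,165) = (1574·1574+91·165·165, 1574·165+165·1574) = (4954951,519420)
n=3: (4954951,519420)∘(1574,165) = (1574·4954951+91·165·519420, 1574·519420+165·4954951) = (15598184174,1635133995)

1574 165
4954951 519420
15598184174 1635133995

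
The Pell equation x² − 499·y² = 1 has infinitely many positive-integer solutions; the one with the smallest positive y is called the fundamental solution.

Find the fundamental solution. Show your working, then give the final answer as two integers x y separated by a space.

4490 201

[22; 2,1,21,1,2,44] for √499; ℓ=6 ⇒ convergent index 5
i=0: a=22 ⇒ p=22, q=1
…
i=2: a=1 ⇒ p=67, q=3
i=3: a=21 ⇒ p=1452, q=65
i=4: a=1 ⇒ p=1519, q=68
i=5: a=2 ⇒ p=4490, q=201
→ (4490, 201).  Check: 4490²=20160100, 499·201²=20160099, difference 1.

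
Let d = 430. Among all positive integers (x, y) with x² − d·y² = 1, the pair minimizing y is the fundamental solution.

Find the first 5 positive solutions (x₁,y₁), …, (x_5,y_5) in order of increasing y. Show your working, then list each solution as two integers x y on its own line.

√430 = [20; 1,2,1,3,1,…,2,1,40, …], period ℓ=14 (even) → k=13
step 0: (20, 1)  from 20·(1,0) + (0,1)
…
step 2: (62, 3)  from 2·(21,1) + (20,1)
…
step 4: (311, 15)  from 3·(83,4) + (62,3)
step 5: (394, 19)  from 1·(311,15) + (83,4)
…
step 7: (21794, 1051)  from 8·(2675,129) + (394,19)
step 8: (133439, 6435)  from 6·(21794,1051) + (2675,129)
step 9: (155233, 7486)  from 1·(133439,6435) + (21794,1051)
step 10: (599138, 28893)  from 3·(155233,7486) + (133439,6435)
step 11: (754371, 36379)  from 1·(599138,28893) + (155233,7486)
step 12: (2107880, 101651)  from 2·(754371,36379) + (599138,28893)
step 13: (2862251, 138030)  from 1·(2107880,101651) + (754371,36379)
→ (2862251, 138030).  Check: 2862251²=8192480787001, 430·138030²=8192480787000, difference 1.
n=2: (2862251,138030)∘(2862251,138030) = (2862251·2862251+430·138030·138030, 2862251·138030+138030·2862251) = (16384961574001,790153011060)
n=3: (16384961574001,790153011060)∘(2862251,138030) = (2862251·16384961574001+430·138030·790153011060, 2862251·790153011060+138030·16384961574001) = (93795745300289010251,4523232492118854090)
n=4: (93795745300289010251,4523232492118854090)∘(2862251,138030) = (2862251·93795745300289010251+430·138030·4523232492118854090, 2862251·4523232492118854090+138030·93795745300289010251) = (536933931562978654798296001,25893253447598574322902120)
n=5: (536933931562978654798296001,25893253447598574322902120)∘(2862251,138030) = (2862251·536933931562978654798296001+430·138030·25893253447598574322902120, 2862251·25893253447598574322902120+138030·536933931562978654798296001) = (3073679365100040639604854765306251,148225981147280410676109712890150)

2862251 138030
16384961574001 790153011060
93795745300289010251 4523232492118854090
536933931562978654798296001 25893253447598574322902120
3073679365100040639604854765306251 148225981147280410676109712890150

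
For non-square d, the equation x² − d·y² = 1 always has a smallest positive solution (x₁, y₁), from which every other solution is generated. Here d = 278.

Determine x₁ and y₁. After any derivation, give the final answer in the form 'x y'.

2501 150

d=278: √d = [16; 1,2,16,2,1,32] (ℓ=6, even), read p_5/q_5
k=0  a_k=16  p_k/q_k = 16/1
k=1  a_k=1  p_k/q_k = 17/1
k=2  a_k=2  p_k/q_k = 50/3
…
k=4  a_k=2  p_k/q_k = 1684/101
k=5  a_k=1  p_k/q_k = 2501/150
→ (2501, 150).  Check: 2501²=6255001, 278·150²=6255000, difference 1.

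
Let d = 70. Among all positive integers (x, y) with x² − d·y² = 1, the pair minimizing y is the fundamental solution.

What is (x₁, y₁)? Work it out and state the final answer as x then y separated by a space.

d=70: √d = [8; 2,1,2,1,2,16] (ℓ=6, even), read p_5/q_5
k=0  a_k=8  p_k/q_k = 8/1
…
k=4  a_k=1  p_k/q_k = 92/11
k=5  a_k=2  p_k/q_k = 251/30
(x₁, y₁) = (251, 30);  251² − 70·30² = 1 ✓

251 30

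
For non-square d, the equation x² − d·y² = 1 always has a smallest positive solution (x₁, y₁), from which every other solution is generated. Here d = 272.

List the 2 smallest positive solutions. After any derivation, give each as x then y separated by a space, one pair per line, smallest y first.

√272 → a₀=16, period (2,32); ℓ=2 even so k=1
step 0: (16, 1)  from 16·(1,0) + (0,1)
step 1: (33, 2)  from 2·(16,1) + (1,0)
(x₁, y₁) = (33, 2);  33² − 272·2² = 1 ✓
(x_2, y_2) = (33·33 + 272·2·2, 33·2 + 2·33) = (2177, 132)

33 2
2177 132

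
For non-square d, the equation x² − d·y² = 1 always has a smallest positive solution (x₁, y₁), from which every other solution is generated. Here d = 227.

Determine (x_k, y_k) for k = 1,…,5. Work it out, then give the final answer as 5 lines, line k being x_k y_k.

226 15
102151 6780
46172026 3064545
20869653601 1385167560
9433037255626 626092672575

√227 → a₀=15, period (15,30); ℓ=2 even so k=1
step 0: (15, 1)  from 15·(1,0) + (0,1)
step 1: (226, 15)  from 15·(15,1) + (1,0)
fundamental: x₁=226, y₁=15  (since 51076 − 227·225 = 1)
k=2:  x_2 = 226·226+227·15·15 = 102151,  y_2 = 226·15+15·226 = 6780
k=3:  x_3 = 226·102151+227·15·6780 = 46172026,  y_3 = 226·6780+15·102151 = 3064545
k=4:  x_4 = 226·46172026+227·15·3064545 = 20869653601,  y_4 = 226·3064545+15·46172026 = 1385167560
k=5:  x_5 = 226·20869653601+227·15·1385167560 = 9433037255626,  y_5 = 226·1385167560+15·20869653601 = 626092672575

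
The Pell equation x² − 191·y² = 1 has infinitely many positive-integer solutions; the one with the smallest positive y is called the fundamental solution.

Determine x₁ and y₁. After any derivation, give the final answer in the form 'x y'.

8994000 650783

[13; 1,4,1,1,3,…,4,1,26] for √191; ℓ=16 ⇒ convergent index 15
a_0=13:  p_0=13·1+0=13,  q_0=13·0+1=1
a_1=1:  p_1=1·13+1=14,  q_1=1·1+0=1
a_2=4:  p_2=4·14+13=69,  q_2=4·1+1=5
a_3=1:  p_3=1·69+14=83,  q_3=1·5+1=6
a_4=1:  p_4=1·83+69=152,  q_4=1·6+5=11
a_5=3:  p_5=3·152+83=539,  q_5=3·11+6=39
a_6=2:  p_6=2·539+152=1230,  q_6=2·39+11=89
a_7=2:  p_7=2·1230+539=2999,  q_7=2·89+39=217
a_8=13:  p_8=13·2999+1230=40217,  q_8=13·217+89=2910
a_9=2:  p_9=2·40217+2999=83433,  q_9=2·2910+217=6037
a_10=2:  p_10=2·83433+40217=207083,  q_10=2·6037+2910=14984
a_11=3:  p_11=3·207083+83433=704682,  q_11=3·14984+6037=50989
a_12=1:  p_12=1·704682+207083=911765,  q_12=1·50989+14984=65973
a_13=1:  p_13=1·911765+704682=1616447,  q_13=1·65973+50989=116962
a_14=4:  p_14=4·1616447+911765=7377553,  q_14=4·116962+65973=533821
a_15=1:  p_15=1·7377553+1616447=8994000,  q_15=1·533821+116962=650783
(x₁, y₁) = (8994000, 650783);  8994000² − 191·650783² = 1 ✓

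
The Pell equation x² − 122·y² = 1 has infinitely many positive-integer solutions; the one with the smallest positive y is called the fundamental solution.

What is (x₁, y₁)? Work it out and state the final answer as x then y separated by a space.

243 22

[11; 22] for √122; ℓ=1 ⇒ convergent index 1
i=0: a=11 ⇒ p=11, q=1
i=1: a=22 ⇒ p=243, q=22
fundamental: x₁=243, y₁=22  (since 59049 − 122·484 = 1)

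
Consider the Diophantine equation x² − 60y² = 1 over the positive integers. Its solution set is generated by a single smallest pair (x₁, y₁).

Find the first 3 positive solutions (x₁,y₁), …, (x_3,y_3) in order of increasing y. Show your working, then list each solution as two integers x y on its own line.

d=60: √d = [7; 1,2,1,14] (ℓ=4, even), read p_3/q_3
a_0=7:  p_0=7·1+0=7,  q_0=7·0+1=1
a_1=1:  p_1=1·7+1=8,  q_1=1·1+0=1
a_2=2:  p_2=2·8+7=23,  q_2=2·1+1=3
a_3=1:  p_3=1·23+8=31,  q_3=1·3+1=4
(x₁, y₁) = (31, 4);  31² − 60·4² = 1 ✓
n=2: (31,4)∘(31,4) = (31·31+60·4·4, 31·4+4·31) = (1921,248)
n=3: (1921,248)∘(31,4) = (31·1921+60·4·248, 31·248+4·1921) = (119071,15372)

31 4
1921 248
119071 15372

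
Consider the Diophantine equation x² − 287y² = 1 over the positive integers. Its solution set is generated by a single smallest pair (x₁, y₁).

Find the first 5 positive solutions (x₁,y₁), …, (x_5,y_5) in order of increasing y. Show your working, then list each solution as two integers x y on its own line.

d=287: √d = [16; 1,15,1,32] (ℓ=4, even), read p_3/q_3
k=0  a_k=16  p_k/q_k = 16/1
k=1  a_k=1  p_k/q_k = 17/1
k=2  a_k=15  p_k/q_k = 271/16
k=3  a_k=1  p_k/q_k = 288/17
(x₁, y₁) = (288, 17);  288² − 287·17² = 1 ✓
n=2: (288,17)∘(288,17) = (288·288+287·17·17, 288·17+17·288) = (165887,9792)
n=3: (165887,9792)∘(288,17) = (288·165887+287·17·9792, 288·9792+17·165887) = (95550624,5640175)
n=4: (95550624,5640175)∘(288,17) = (288·95550624+287·17·5640175, 288·5640175+17·95550624) = (55036993537,3248731008)
n=5: (55036993537,3248731008)∘(288,17) = (288·55036993537+287·17·3248731008, 288·3248731008+17·55036993537) = (31701212726688,1871263420433)

288 17
165887 9792
95550624 5640175
55036993537 3248731008
31701212726688 1871263420433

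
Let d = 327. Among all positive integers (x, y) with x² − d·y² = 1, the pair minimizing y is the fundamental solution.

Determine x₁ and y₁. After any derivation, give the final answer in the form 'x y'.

√327 = [18; 12,36, …], period ℓ=2 (even) → k=1
a_0=18:  p_0=18·1+0=18,  q_0=18·0+1=1
a_1=12:  p_1=12·18+1=217,  q_1=12·1+0=12
fundamental: x₁=217, y₁=12  (since 47089 − 327·144 = 1)

217 12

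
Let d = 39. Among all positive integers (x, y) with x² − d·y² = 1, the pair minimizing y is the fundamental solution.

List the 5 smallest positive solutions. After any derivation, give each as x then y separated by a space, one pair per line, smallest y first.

√39 = [6; 4,12, …], period ℓ=2 (even) → k=1
i=0: a=6 ⇒ p=6, q=1
i=1: a=4 ⇒ p=25, q=4
→ (25, 4).  Check: 25²=625, 39·4²=624, difference 1.
(25+4√39)^2 = 1249 + 200√39
(25+4√39)^3 = 62425 + 9996√39
(25+4√39)^4 = 3120001 + 499600√39
(25+4√39)^5 = 155937625 + 24970004√39

25 4
1249 200
62425 9996
3120001 499600
155937625 24970004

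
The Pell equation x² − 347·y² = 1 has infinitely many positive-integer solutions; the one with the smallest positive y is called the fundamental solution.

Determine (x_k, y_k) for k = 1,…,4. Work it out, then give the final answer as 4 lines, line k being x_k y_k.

√347 = [18; 1,1,1,2,4,…,1,1,36, …], period ℓ=14 (even) → k=13
a_0=18:  p_0=18·1+0=18,  q_0=18·0+1=1
a_1=1:  p_1=1·18+1=19,  q_1=1·1+0=1
a_2=1:  p_2=1·19+18=37,  q_2=1·1+1=2
…
a_5=4:  p_5=4·149+56=652,  q_5=4·8+3=35
…
a_7=17:  p_7=17·801+652=14269,  q_7=17·43+35=766
a_8=1:  p_8=1·14269+801=15070,  q_8=1·766+43=809
…
a_12=1:  p_12=1·238717+164168=402885,  q_12=1·12815+8813=21628
a_13=1:  p_13=1·402885+238717=641602,  q_13=1·21628+12815=34443
→ (641602, 34443).  Check: 641602²=411653126404, 347·34443²=411653126403, difference 1.
(641602+34443√347)^2 = 823306252807 + 44197395372√347
(641602+34443√347)^3 = 1056469876826312026 + 56714274530897445√347
(641602+34443√347)^4 = 1355666371822207590758497 + 72775983935101527618408√347

641602 34443
823306252807 44197395372
1056469876826312026 56714274530897445
1355666371822207590758497 72775983935101527618408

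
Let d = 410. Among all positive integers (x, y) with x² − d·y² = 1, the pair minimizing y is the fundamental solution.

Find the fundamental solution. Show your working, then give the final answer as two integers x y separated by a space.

[20; 4,40] for √410; ℓ=2 ⇒ convergent index 1
a_0=20:  p_0=20·1+0=20,  q_0=20·0+1=1
a_1=4:  p_1=4·20+1=81,  q_1=4·1+0=4
→ (81, 4).  Check: 81²=6561, 410·4²=6560, difference 1.

81 4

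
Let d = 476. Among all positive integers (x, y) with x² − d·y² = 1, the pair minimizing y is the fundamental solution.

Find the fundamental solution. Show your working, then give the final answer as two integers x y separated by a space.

√476 → a₀=21, period (1,4,2,10,2,4,1,42); ℓ=8 even so k=7
k=0  a_k=21  p_k/q_k = 21/1
k=1  a_k=1  p_k/q_k = 22/1
…
k=6  a_k=4  p_k/q_k = 23541/1079
k=7  a_k=1  p_k/q_k = 28799/1320
→ (28799, 1320).  Check: 28799²=829382401, 476·1320²=829382400, difference 1.

28799 1320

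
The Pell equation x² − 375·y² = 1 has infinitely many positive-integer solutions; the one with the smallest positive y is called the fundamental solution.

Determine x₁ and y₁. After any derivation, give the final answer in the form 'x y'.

[19; 2,1,2,1,5,1,2,1,2,38] for √375; ℓ=10 ⇒ convergent index 9
a_0=19:  p_0=19·1+0=19,  q_0=19·0+1=1
a_1=2:  p_1=2·19+1=39,  q_1=2·1+0=2
a_2=1:  p_2=1·39+19=58,  q_2=1·2+1=3
…
a_4=1:  p_4=1·155+58=213,  q_4=1·8+3=11
…
a_8=1:  p_8=1·4086+1433=5519,  q_8=1·211+74=285
a_9=2:  p_9=2·5519+4086=15124,  q_9=2·285+211=781
(x₁, y₁) = (15124, 781);  15124² − 375·781² = 1 ✓

15124 781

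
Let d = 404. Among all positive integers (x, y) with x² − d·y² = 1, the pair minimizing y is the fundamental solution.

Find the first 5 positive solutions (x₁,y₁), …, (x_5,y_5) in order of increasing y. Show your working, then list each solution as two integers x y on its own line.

[20; 10,40] for √404; ℓ=2 ⇒ convergent index 1
i=0: a=20 ⇒ p=20, q=1
i=1: a=10 ⇒ p=201, q=10
fundamental: x₁=201, y₁=10  (since 40401 − 404·100 = 1)
k=2:  x_2 = 201·201+404·10·10 = 80801,  y_2 = 201·10+10·201 = 4020
k=3:  x_3 = 201·80801+404·10·4020 = 32481801,  y_3 = 201·4020+10·80801 = 1616030
k=4:  x_4 = 201·32481801+404·10·1616030 = 13057603201,  y_4 = 201·1616030+10·32481801 = 649640040
k=5:  x_5 = 201·13057603201+404·10·649640040 = 5249124005001,  y_5 = 201·649640040+10·13057603201 = 261153680050

201 10
80801 4020
32481801 1616030
13057603201 649640040
5249124005001 261153680050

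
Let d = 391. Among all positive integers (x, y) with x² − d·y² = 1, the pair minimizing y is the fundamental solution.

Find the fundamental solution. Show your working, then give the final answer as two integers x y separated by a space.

7338680 371133

√391 → a₀=19, period (1,3,2,2,1,…,3,1,38); ℓ=16 even so k=15
step 0: (19, 1)  from 19·(1,0) + (0,1)
step 1: (20, 1)  from 1·(19,1) + (1,0)
step 2: (79, 4)  from 3·(20,1) + (19,1)
…
step 4: (435, 22)  from 2·(178,9) + (79,4)
step 5: (613, 31)  from 1·(435,22) + (178,9)
step 6: (1048, 53)  from 1·(613,31) + (435,22)
…
step 9: (107747, 5449)  from 2·(52519,2656) + (2709,137)
…
step 11: (268013, 13554)  from 1·(160266,8105) + (107747,5449)
…
step 13: (1660597, 83980)  from 2·(696292,35213) + (268013,13554)
step 14: (5678083, 287153)  from 3·(1660597,83980) + (696292,35213)
step 15: (7338680, 371133)  from 1·(5678083,287153) + (1660597,83980)
(x₁, y₁) = (7338680, 371133);  7338680² − 391·371133² = 1 ✓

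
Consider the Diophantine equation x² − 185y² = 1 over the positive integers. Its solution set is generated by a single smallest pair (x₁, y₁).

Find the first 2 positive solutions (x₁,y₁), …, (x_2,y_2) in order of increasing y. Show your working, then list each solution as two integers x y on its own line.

9249 680
171088001 12578640

√185 = [13; 1,1,1,1,26, …], period ℓ=5 (odd) → k=9
step 0: (13, 1)  from 13·(1,0) + (0,1)
step 1: (14, 1)  from 1·(13,1) + (1,0)
step 2: (27, 2)  from 1·(14,1) + (13,1)
step 3: (41, 3)  from 1·(27,2) + (14,1)
step 4: (68, 5)  from 1·(41,3) + (27,2)
step 5: (1809, 133)  from 26·(68,5) + (41,3)
step 6: (1877, 138)  from 1·(1809,133) + (68,5)
step 7: (3686, 271)  from 1·(1877,138) + (1809,133)
step 8: (5563, 409)  from 1·(3686,271) + (1877,138)
step 9: (9249, 680)  from 1·(5563,409) + (3686,271)
fundamental: x₁=9249, y₁=680  (since 85544001 − 185·462400 = 1)
(9249+680√185)^2 = 171088001 + 12578640√185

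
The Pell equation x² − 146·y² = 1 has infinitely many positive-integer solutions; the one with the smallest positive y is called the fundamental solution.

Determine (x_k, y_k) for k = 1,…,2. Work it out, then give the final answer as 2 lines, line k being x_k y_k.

[12; 12,24] for √146; ℓ=2 ⇒ convergent index 1
a_0=12:  p_0=12·1+0=12,  q_0=12·0+1=1
a_1=12:  p_1=12·12+1=145,  q_1=12·1+0=12
→ (145, 12).  Check: 145²=21025, 146·12²=21024, difference 1.
n=2: (145,12)∘(145,12) = (145·145+146·12·12, 145·12+12·145) = (42049,3480)

145 12
42049 3480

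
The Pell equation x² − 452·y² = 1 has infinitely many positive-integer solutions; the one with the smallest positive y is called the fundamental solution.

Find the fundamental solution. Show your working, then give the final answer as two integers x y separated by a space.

1204353 56648

√452 = [21; 3,1,5,3,10,3,5,1,3,42, …], period ℓ=10 (even) → k=9
step 0: (21, 1)  from 21·(1,0) + (0,1)
step 1: (64, 3)  from 3·(21,1) + (1,0)
…
step 3: (489, 23)  from 5·(85,4) + (64,3)
step 4: (1552, 73)  from 3·(489,23) + (85,4)
…
step 7: (263904, 12413)  from 5·(49579,2332) + (16009,753)
step 8: (313483, 14745)  from 1·(263904,12413) + (49579,2332)
step 9: (1204353, 56648)  from 3·(313483,14745) + (263904,12413)
→ (1204353, 56648).  Check: 1204353²=1450466148609, 452·56648²=1450466148608, difference 1.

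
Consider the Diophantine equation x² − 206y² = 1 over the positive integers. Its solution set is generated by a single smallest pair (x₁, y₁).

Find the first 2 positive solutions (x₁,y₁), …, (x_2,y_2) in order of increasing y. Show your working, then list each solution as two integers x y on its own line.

59535 4148
7088832449 493902360

d=206: √d = [14; 2,1,5,14,5,1,2,28] (ℓ=8, even), read p_7/q_7
i=0: a=14 ⇒ p=14, q=1
…
i=5: a=5 ⇒ p=17539, q=1222
i=6: a=1 ⇒ p=20998, q=1463
i=7: a=2 ⇒ p=59535, q=4148
(x₁, y₁) = (59535, 4148);  59535² − 206·4148² = 1 ✓
(59535+4148√206)^2 = 7088832449 + 493902360√206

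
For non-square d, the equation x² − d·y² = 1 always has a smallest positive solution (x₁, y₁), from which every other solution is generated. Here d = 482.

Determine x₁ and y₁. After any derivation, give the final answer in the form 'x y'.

483 22

√482 = [21; 1,20,1,42, …], period ℓ=4 (even) → k=3
k=0  a_k=21  p_k/q_k = 21/1
k=1  a_k=1  p_k/q_k = 22/1
k=2  a_k=20  p_k/q_k = 461/21
k=3  a_k=1  p_k/q_k = 483/22
fundamental: x₁=483, y₁=22  (since 233289 − 482·484 = 1)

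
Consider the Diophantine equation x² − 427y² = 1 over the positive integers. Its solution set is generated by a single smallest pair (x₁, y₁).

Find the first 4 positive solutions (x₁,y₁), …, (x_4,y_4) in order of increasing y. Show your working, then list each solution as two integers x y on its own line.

62 3
7687 372
953126 46125
118179937 5719128

√427 → a₀=20, period (1,1,1,40); ℓ=4 even so k=3
k=0  a_k=20  p_k/q_k = 20/1
k=1  a_k=1  p_k/q_k = 21/1
k=2  a_k=1  p_k/q_k = 41/2
k=3  a_k=1  p_k/q_k = 62/3
→ (62, 3).  Check: 62²=3844, 427·3²=3843, difference 1.
(62+3√427)^2 = 7687 + 372√427
(62+3√427)^3 = 953126 + 46125√427
(62+3√427)^4 = 118179937 + 5719128√427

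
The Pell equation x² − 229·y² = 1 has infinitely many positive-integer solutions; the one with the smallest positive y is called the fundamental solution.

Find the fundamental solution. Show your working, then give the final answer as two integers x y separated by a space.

[15; 7,1,1,7,30] for √229; ℓ=5 ⇒ convergent index 9
k=0  a_k=15  p_k/q_k = 15/1
…
k=5  a_k=30  p_k/q_k = 51527/3405
…
k=8  a_k=1  p_k/q_k = 776325/51301
k=9  a_k=7  p_k/q_k = 5848201/386460
fundamental: x₁=5848201, y₁=386460  (since 34201454936401 − 229·149351331600 = 1)

5848201 386460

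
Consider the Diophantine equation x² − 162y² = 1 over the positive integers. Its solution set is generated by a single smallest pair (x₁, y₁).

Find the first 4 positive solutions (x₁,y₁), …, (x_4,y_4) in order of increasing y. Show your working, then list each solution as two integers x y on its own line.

19601 1540
768398401 60371080
30122754096401 2366667076620
1180872205318713601 92778082677286160

d=162: √d = [12; 1,2,1,2,12,2,1,2,1,24] (ℓ=10, even), read p_9/q_9
i=0: a=12 ⇒ p=12, q=1
i=1: a=1 ⇒ p=13, q=1
i=2: a=2 ⇒ p=38, q=3
i=3: a=1 ⇒ p=51, q=4
…
i=5: a=12 ⇒ p=1731, q=136
i=6: a=2 ⇒ p=3602, q=283
i=7: a=1 ⇒ p=5333, q=419
i=8: a=2 ⇒ p=14268, q=1121
i=9: a=1 ⇒ p=19601, q=1540
→ (19601, 1540).  Check: 19601²=384199201, 162·1540²=384199200, difference 1.
(19601+1540√162)^2 = 768398401 + 60371080√162
(19601+1540√162)^3 = 30122754096401 + 2366667076620√162
(19601+1540√162)^4 = 1180872205318713601 + 92778082677286160√162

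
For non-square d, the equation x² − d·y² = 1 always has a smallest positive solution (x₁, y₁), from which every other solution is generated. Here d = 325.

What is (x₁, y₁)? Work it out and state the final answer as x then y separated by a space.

√325 = [18; 36, …], period ℓ=1 (odd) → k=1
k=0  a_k=18  p_k/q_k = 18/1
k=1  a_k=36  p_k/q_k = 649/36
(x₁, y₁) = (649, 36);  649² − 325·36² = 1 ✓

649 36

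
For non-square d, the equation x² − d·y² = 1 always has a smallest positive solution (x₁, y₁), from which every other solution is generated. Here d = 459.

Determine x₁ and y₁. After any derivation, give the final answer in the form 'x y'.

499850 23331

√459 → a₀=21, period (2,2,1,4,21,4,1,2,2,42); ℓ=10 even so k=9
step 0: (21, 1)  from 21·(1,0) + (0,1)
step 1: (43, 2)  from 2·(21,1) + (1,0)
step 2: (107, 5)  from 2·(43,2) + (21,1)
step 3: (150, 7)  from 1·(107,5) + (43,2)
step 4: (707, 33)  from 4·(150,7) + (107,5)
step 5: (14997, 700)  from 21·(707,33) + (150,7)
…
step 8: (212079, 9899)  from 2·(75692,3533) + (60695,2833)
step 9: (499850, 23331)  from 2·(212079,9899) + (75692,3533)
→ (499850, 23331).  Check: 499850²=249850022500, 459·23331²=249850022499, difference 1.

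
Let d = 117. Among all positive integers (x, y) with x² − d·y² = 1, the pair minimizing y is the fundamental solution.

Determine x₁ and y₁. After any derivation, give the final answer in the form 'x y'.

649 60

√117 → a₀=10, period (1,4,2,4,1,20); ℓ=6 even so k=5
i=0: a=10 ⇒ p=10, q=1
i=1: a=1 ⇒ p=11, q=1
…
i=3: a=2 ⇒ p=119, q=11
i=4: a=4 ⇒ p=530, q=49
i=5: a=1 ⇒ p=649, q=60
(x₁, y₁) = (649, 60);  649² − 117·60² = 1 ✓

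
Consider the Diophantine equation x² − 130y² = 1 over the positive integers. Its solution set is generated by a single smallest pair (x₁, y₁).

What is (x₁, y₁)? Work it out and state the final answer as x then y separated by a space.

6499 570

√130 = [11; 2,2,22, …], period ℓ=3 (odd) → k=5
i=0: a=11 ⇒ p=11, q=1
…
i=2: a=2 ⇒ p=57, q=5
i=3: a=22 ⇒ p=1277, q=112
i=4: a=2 ⇒ p=2611, q=229
i=5: a=2 ⇒ p=6499, q=570
→ (6499, 570).  Check: 6499²=42237001, 130·570²=42237000, difference 1.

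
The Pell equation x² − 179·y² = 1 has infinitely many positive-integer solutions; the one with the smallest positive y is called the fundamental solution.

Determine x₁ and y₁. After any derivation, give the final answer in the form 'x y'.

d=179: √d = [13; 2,1,1,1,3,…,1,2,26] (ℓ=14, even), read p_13/q_13
k=0  a_k=13  p_k/q_k = 13/1
k=1  a_k=2  p_k/q_k = 27/2
…
k=3  a_k=1  p_k/q_k = 67/5
…
k=5  a_k=3  p_k/q_k = 388/29
…
k=7  a_k=13  p_k/q_k = 26999/2018
k=8  a_k=5  p_k/q_k = 137042/10243
…
k=12  a_k=1  p_k/q_k = 1588459/118727
k=13  a_k=2  p_k/q_k = 4190210/313191
→ (4190210, 313191).  Check: 4190210²=17557859844100, 179·313191²=17557859844099, difference 1.

4190210 313191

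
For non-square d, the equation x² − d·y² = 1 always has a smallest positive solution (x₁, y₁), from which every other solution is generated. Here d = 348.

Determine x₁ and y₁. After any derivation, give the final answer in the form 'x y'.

1567 84

[18; 1,1,1,8,1,1,1,36] for √348; ℓ=8 ⇒ convergent index 7
a_0=18:  p_0=18·1+0=18,  q_0=18·0+1=1
a_1=1:  p_1=1·18+1=19,  q_1=1·1+0=1
…
a_3=1:  p_3=1·37+19=56,  q_3=1·2+1=3
…
a_6=1:  p_6=1·541+485=1026,  q_6=1·29+26=55
a_7=1:  p_7=1·1026+541=1567,  q_7=1·55+29=84
fundamental: x₁=1567, y₁=84  (since 2455489 − 348·7056 = 1)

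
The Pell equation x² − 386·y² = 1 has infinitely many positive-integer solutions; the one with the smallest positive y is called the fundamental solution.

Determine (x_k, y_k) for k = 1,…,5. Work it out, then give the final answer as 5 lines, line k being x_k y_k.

[19; 1,1,1,4,1,18,1,4,1,1,1,38] for √386; ℓ=12 ⇒ convergent index 11
a_0=19:  p_0=19·1+0=19,  q_0=19·0+1=1
…
a_2=1:  p_2=1·20+19=39,  q_2=1·1+1=2
a_3=1:  p_3=1·39+20=59,  q_3=1·2+1=3
a_4=4:  p_4=4·59+39=275,  q_4=4·3+2=14
a_5=1:  p_5=1·275+59=334,  q_5=1·14+3=17
…
a_7=1:  p_7=1·6287+334=6621,  q_7=1·320+17=337
a_8=4:  p_8=4·6621+6287=32771,  q_8=4·337+320=1668
a_9=1:  p_9=1·32771+6621=39392,  q_9=1·1668+337=2005
a_10=1:  p_10=1·39392+32771=72163,  q_10=1·2005+1668=3673
a_11=1:  p_11=1·72163+39392=111555,  q_11=1·3673+2005=5678
→ (111555, 5678).  Check: 111555²=12444518025, 386·5678²=12444518024, difference 1.
n=2: (111555,5678)∘(111555,5678) = (111555·111555+386·5678·5678, 111555·5678+5678·111555) = (24889036049,1266818580)
n=3: (24889036049,1266818580)∘(111555,5678) = (111555·24889036049+386·5678·1266818580, 111555·1266818580+5678·24889036049) = (5552992832780835,282639893378122)
n=4: (5552992832780835,282639893378122)∘(111555,5678) = (111555·5552992832780835+386·5678·282639893378122, 111555·282639893378122+5678·5552992832780835) = (1238928230896843060801,63059786610325980840)
n=5: (1238928230896843060801,63059786610325980840)∘(111555,5678) = (111555·1238928230896843060801+386·5678·63059786610325980840, 111555·63059786610325980840+5678·1238928230896843060801) = (276417277589841662462530275,14069268990347189691834278)

111555 5678
24889036049 1266818580
5552992832780835 282639893378122
1238928230896843060801 63059786610325980840
276417277589841662462530275 14069268990347189691834278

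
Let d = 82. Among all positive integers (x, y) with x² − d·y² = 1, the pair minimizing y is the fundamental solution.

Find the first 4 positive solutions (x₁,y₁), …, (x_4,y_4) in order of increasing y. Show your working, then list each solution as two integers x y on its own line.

163 18
53137 5868
17322499 1912950
5647081537 623615832

d=82: √d = [9; 18] (ℓ=1, odd), read p_1/q_1
a_0=9:  p_0=9·1+0=9,  q_0=9·0+1=1
a_1=18:  p_1=18·9+1=163,  q_1=18·1+0=18
→ (163, 18).  Check: 163²=26569, 82·18²=26568, difference 1.
k=2:  x_2 = 163·163+82·18·18 = 53137,  y_2 = 163·18+18·163 = 5868
k=3:  x_3 = 163·53137+82·18·5868 = 17322499,  y_3 = 163·5868+18·53137 = 1912950
k=4:  x_4 = 163·17322499+82·18·1912950 = 5647081537,  y_4 = 163·1912950+18·17322499 = 623615832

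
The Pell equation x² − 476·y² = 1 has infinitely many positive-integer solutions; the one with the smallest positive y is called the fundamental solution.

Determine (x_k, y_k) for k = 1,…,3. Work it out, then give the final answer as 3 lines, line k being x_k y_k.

28799 1320
1658764801 76029360
95541534979199 4379139075960

√476 → a₀=21, period (1,4,2,10,2,4,1,42); ℓ=8 even so k=7
i=0: a=21 ⇒ p=21, q=1
i=1: a=1 ⇒ p=22, q=1
i=2: a=4 ⇒ p=109, q=5
i=3: a=2 ⇒ p=240, q=11
i=4: a=10 ⇒ p=2509, q=115
i=5: a=2 ⇒ p=5258, q=241
i=6: a=4 ⇒ p=23541, q=1079
i=7: a=1 ⇒ p=28799, q=1320
(x₁, y₁) = (28799, 1320);  28799² − 476·1320² = 1 ✓
k=2:  x_2 = 28799·28799+476·1320·1320 = 1658764801,  y_2 = 28799·1320+1320·28799 = 76029360
k=3:  x_3 = 28799·1658764801+476·1320·76029360 = 95541534979199,  y_3 = 28799·76029360+1320·1658764801 = 4379139075960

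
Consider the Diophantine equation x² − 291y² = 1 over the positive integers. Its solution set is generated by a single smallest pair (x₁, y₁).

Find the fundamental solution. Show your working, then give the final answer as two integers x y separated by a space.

[17; 17,34] for √291; ℓ=2 ⇒ convergent index 1
k=0  a_k=17  p_k/q_k = 17/1
k=1  a_k=17  p_k/q_k = 290/17
fundamental: x₁=290, y₁=17  (since 84100 − 291·289 = 1)

290 17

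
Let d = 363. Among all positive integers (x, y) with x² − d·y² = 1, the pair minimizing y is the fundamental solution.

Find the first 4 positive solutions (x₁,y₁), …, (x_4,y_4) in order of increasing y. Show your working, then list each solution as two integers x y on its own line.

362 19
262087 13756
189750626 9959325
137379191137 7210537544

√363 = [19; 19,38, …], period ℓ=2 (even) → k=1
i=0: a=19 ⇒ p=19, q=1
i=1: a=19 ⇒ p=362, q=19
(x₁, y₁) = (362, 19);  362² − 363·19² = 1 ✓
k=2:  x_2 = 362·362+363·19·19 = 262087,  y_2 = 362·19+19·362 = 13756
k=3:  x_3 = 362·262087+363·19·13756 = 189750626,  y_3 = 362·13756+19·262087 = 9959325
k=4:  x_4 = 362·189750626+363·19·9959325 = 137379191137,  y_4 = 362·9959325+19·189750626 = 7210537544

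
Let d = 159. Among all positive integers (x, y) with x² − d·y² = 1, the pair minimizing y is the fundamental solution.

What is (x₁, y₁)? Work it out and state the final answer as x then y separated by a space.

1324 105

√159 = [12; 1,1,1,1,3,1,1,1,1,24, …], period ℓ=10 (even) → k=9
step 0: (12, 1)  from 12·(1,0) + (0,1)
…
step 6: (290, 23)  from 1·(227,18) + (63,5)
…
step 8: (807, 64)  from 1·(517,41) + (290,23)
step 9: (1324, 105)  from 1·(807,64) + (517,41)
fundamental: x₁=1324, y₁=105  (since 1752976 − 159·11025 = 1)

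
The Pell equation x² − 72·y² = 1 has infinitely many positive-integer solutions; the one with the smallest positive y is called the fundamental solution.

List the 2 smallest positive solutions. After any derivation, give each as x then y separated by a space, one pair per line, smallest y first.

17 2
577 68

√72 = [8; 2,16, …], period ℓ=2 (even) → k=1
i=0: a=8 ⇒ p=8, q=1
i=1: a=2 ⇒ p=17, q=2
(x₁, y₁) = (17, 2);  17² − 72·2² = 1 ✓
(17+2√72)^2 = 577 + 68√72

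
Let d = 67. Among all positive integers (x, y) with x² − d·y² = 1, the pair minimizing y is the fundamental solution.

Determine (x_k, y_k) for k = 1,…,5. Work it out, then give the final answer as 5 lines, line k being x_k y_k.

48842 5967
4771081927 582880428
466058366908226 56938091722785
45526445508292066657 5561940551265649512
4447205302565943872414162 543312600752895615207423

[8; 5,2,1,1,7,1,1,2,5,16] for √67; ℓ=10 ⇒ convergent index 9
step 0: (8, 1)  from 8·(1,0) + (0,1)
step 1: (41, 5)  from 5·(8,1) + (1,0)
…
step 6: (1899, 232)  from 1·(1678,205) + (221,27)
step 7: (3577, 437)  from 1·(1899,232) + (1678,205)
step 8: (9053, 1106)  from 2·(3577,437) + (1899,232)
step 9: (48842, 5967)  from 5·(9053,1106) + (3577,437)
→ (48842, 5967).  Check: 48842²=2385540964, 67·5967²=2385540963, difference 1.
(x_2, y_2) = (48842·48842 + 67·5967·5967, 48842·5967 + 5967·48842) = (4771081927, 582880428)
(x_3, y_3) = (48842·4771081927 + 67·5967·582880428, 48842·582880428 + 5967·4771081927) = (466058366908226, 56938091722785)
(x_4, y_4) = (48842·466058366908226 + 67·5967·56938091722785, 48842·56938091722785 + 5967·466058366908226) = (45526445508292066657, 5561940551265649512)
(x_5, y_5) = (48842·45526445508292066657 + 67·5967·5561940551265649512, 48842·5561940551265649512 + 5967·45526445508292066657) = (4447205302565943872414162, 543312600752895615207423)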